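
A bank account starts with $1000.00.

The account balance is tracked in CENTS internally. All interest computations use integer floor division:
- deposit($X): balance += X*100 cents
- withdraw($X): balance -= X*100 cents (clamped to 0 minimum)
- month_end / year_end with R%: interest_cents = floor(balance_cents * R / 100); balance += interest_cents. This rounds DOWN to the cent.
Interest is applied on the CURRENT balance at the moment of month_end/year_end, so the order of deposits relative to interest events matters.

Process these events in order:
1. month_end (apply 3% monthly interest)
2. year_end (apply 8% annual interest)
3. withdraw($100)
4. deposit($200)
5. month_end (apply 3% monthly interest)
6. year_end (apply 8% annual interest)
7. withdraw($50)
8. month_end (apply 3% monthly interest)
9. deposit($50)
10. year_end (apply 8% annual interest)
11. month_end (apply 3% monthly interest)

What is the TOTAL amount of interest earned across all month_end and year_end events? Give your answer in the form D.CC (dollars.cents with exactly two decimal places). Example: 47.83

Answer: 443.59

Derivation:
After 1 (month_end (apply 3% monthly interest)): balance=$1030.00 total_interest=$30.00
After 2 (year_end (apply 8% annual interest)): balance=$1112.40 total_interest=$112.40
After 3 (withdraw($100)): balance=$1012.40 total_interest=$112.40
After 4 (deposit($200)): balance=$1212.40 total_interest=$112.40
After 5 (month_end (apply 3% monthly interest)): balance=$1248.77 total_interest=$148.77
After 6 (year_end (apply 8% annual interest)): balance=$1348.67 total_interest=$248.67
After 7 (withdraw($50)): balance=$1298.67 total_interest=$248.67
After 8 (month_end (apply 3% monthly interest)): balance=$1337.63 total_interest=$287.63
After 9 (deposit($50)): balance=$1387.63 total_interest=$287.63
After 10 (year_end (apply 8% annual interest)): balance=$1498.64 total_interest=$398.64
After 11 (month_end (apply 3% monthly interest)): balance=$1543.59 total_interest=$443.59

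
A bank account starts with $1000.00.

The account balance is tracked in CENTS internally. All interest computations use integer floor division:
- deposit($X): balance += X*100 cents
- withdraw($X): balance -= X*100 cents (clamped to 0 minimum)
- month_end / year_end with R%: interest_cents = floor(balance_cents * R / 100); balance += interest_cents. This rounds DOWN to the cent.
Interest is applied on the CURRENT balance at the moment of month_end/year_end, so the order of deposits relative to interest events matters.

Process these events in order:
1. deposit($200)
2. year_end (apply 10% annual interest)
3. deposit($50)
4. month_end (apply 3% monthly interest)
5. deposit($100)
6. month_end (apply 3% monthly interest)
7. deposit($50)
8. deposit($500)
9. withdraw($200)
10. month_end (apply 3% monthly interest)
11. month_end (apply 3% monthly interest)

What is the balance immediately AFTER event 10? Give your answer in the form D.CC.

After 1 (deposit($200)): balance=$1200.00 total_interest=$0.00
After 2 (year_end (apply 10% annual interest)): balance=$1320.00 total_interest=$120.00
After 3 (deposit($50)): balance=$1370.00 total_interest=$120.00
After 4 (month_end (apply 3% monthly interest)): balance=$1411.10 total_interest=$161.10
After 5 (deposit($100)): balance=$1511.10 total_interest=$161.10
After 6 (month_end (apply 3% monthly interest)): balance=$1556.43 total_interest=$206.43
After 7 (deposit($50)): balance=$1606.43 total_interest=$206.43
After 8 (deposit($500)): balance=$2106.43 total_interest=$206.43
After 9 (withdraw($200)): balance=$1906.43 total_interest=$206.43
After 10 (month_end (apply 3% monthly interest)): balance=$1963.62 total_interest=$263.62

Answer: 1963.62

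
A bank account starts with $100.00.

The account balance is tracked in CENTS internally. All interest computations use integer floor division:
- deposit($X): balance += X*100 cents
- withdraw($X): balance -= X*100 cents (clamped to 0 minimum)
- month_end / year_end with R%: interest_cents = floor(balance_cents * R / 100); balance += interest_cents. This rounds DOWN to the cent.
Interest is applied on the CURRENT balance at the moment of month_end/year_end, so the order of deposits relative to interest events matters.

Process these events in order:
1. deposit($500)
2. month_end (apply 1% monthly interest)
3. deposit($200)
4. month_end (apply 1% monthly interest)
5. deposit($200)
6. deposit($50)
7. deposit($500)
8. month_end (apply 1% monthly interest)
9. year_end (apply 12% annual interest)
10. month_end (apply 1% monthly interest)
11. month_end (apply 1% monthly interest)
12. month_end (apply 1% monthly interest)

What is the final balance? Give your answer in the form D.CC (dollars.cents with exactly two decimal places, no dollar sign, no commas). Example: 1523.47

After 1 (deposit($500)): balance=$600.00 total_interest=$0.00
After 2 (month_end (apply 1% monthly interest)): balance=$606.00 total_interest=$6.00
After 3 (deposit($200)): balance=$806.00 total_interest=$6.00
After 4 (month_end (apply 1% monthly interest)): balance=$814.06 total_interest=$14.06
After 5 (deposit($200)): balance=$1014.06 total_interest=$14.06
After 6 (deposit($50)): balance=$1064.06 total_interest=$14.06
After 7 (deposit($500)): balance=$1564.06 total_interest=$14.06
After 8 (month_end (apply 1% monthly interest)): balance=$1579.70 total_interest=$29.70
After 9 (year_end (apply 12% annual interest)): balance=$1769.26 total_interest=$219.26
After 10 (month_end (apply 1% monthly interest)): balance=$1786.95 total_interest=$236.95
After 11 (month_end (apply 1% monthly interest)): balance=$1804.81 total_interest=$254.81
After 12 (month_end (apply 1% monthly interest)): balance=$1822.85 total_interest=$272.85

Answer: 1822.85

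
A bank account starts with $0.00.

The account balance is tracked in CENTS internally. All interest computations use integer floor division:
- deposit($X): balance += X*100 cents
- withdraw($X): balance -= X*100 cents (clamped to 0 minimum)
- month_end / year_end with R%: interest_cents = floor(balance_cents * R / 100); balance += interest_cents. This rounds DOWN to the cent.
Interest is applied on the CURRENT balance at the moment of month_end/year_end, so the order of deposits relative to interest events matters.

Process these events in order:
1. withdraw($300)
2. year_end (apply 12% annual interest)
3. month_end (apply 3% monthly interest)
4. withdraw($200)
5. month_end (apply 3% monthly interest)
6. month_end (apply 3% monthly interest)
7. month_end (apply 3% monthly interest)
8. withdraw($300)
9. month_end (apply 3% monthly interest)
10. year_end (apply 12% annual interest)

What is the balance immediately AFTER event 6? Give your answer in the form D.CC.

After 1 (withdraw($300)): balance=$0.00 total_interest=$0.00
After 2 (year_end (apply 12% annual interest)): balance=$0.00 total_interest=$0.00
After 3 (month_end (apply 3% monthly interest)): balance=$0.00 total_interest=$0.00
After 4 (withdraw($200)): balance=$0.00 total_interest=$0.00
After 5 (month_end (apply 3% monthly interest)): balance=$0.00 total_interest=$0.00
After 6 (month_end (apply 3% monthly interest)): balance=$0.00 total_interest=$0.00

Answer: 0.00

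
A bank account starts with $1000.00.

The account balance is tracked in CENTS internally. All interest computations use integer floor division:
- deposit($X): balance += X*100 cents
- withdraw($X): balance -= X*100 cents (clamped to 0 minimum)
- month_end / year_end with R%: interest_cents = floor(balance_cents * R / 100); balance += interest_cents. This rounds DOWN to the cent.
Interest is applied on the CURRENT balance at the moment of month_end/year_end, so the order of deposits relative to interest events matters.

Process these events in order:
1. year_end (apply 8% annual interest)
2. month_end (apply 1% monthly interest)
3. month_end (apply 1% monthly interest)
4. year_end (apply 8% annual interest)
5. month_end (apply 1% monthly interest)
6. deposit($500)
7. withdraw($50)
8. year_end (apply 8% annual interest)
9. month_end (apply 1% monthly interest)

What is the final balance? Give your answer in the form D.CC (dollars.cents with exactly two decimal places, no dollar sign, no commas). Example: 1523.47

Answer: 1801.68

Derivation:
After 1 (year_end (apply 8% annual interest)): balance=$1080.00 total_interest=$80.00
After 2 (month_end (apply 1% monthly interest)): balance=$1090.80 total_interest=$90.80
After 3 (month_end (apply 1% monthly interest)): balance=$1101.70 total_interest=$101.70
After 4 (year_end (apply 8% annual interest)): balance=$1189.83 total_interest=$189.83
After 5 (month_end (apply 1% monthly interest)): balance=$1201.72 total_interest=$201.72
After 6 (deposit($500)): balance=$1701.72 total_interest=$201.72
After 7 (withdraw($50)): balance=$1651.72 total_interest=$201.72
After 8 (year_end (apply 8% annual interest)): balance=$1783.85 total_interest=$333.85
After 9 (month_end (apply 1% monthly interest)): balance=$1801.68 total_interest=$351.68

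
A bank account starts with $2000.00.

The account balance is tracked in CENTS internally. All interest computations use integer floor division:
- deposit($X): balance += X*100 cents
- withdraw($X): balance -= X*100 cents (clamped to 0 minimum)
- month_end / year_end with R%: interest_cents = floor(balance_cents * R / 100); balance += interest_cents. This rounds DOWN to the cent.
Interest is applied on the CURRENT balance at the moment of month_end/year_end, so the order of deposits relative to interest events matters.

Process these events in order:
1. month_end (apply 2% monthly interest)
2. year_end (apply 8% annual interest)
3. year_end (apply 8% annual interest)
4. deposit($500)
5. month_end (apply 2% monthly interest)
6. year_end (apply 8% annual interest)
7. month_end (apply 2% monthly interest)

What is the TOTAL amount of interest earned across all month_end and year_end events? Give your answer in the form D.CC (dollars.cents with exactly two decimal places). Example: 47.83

Answer: 735.42

Derivation:
After 1 (month_end (apply 2% monthly interest)): balance=$2040.00 total_interest=$40.00
After 2 (year_end (apply 8% annual interest)): balance=$2203.20 total_interest=$203.20
After 3 (year_end (apply 8% annual interest)): balance=$2379.45 total_interest=$379.45
After 4 (deposit($500)): balance=$2879.45 total_interest=$379.45
After 5 (month_end (apply 2% monthly interest)): balance=$2937.03 total_interest=$437.03
After 6 (year_end (apply 8% annual interest)): balance=$3171.99 total_interest=$671.99
After 7 (month_end (apply 2% monthly interest)): balance=$3235.42 total_interest=$735.42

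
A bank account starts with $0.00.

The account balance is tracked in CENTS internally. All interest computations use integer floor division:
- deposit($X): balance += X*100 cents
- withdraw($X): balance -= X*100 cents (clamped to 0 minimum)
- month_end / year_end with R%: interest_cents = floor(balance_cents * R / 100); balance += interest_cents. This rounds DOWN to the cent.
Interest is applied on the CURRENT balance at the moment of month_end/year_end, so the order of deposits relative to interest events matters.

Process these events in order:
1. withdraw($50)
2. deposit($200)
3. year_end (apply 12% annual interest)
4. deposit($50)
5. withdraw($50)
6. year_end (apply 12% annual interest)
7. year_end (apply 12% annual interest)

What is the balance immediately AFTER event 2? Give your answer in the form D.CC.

Answer: 200.00

Derivation:
After 1 (withdraw($50)): balance=$0.00 total_interest=$0.00
After 2 (deposit($200)): balance=$200.00 total_interest=$0.00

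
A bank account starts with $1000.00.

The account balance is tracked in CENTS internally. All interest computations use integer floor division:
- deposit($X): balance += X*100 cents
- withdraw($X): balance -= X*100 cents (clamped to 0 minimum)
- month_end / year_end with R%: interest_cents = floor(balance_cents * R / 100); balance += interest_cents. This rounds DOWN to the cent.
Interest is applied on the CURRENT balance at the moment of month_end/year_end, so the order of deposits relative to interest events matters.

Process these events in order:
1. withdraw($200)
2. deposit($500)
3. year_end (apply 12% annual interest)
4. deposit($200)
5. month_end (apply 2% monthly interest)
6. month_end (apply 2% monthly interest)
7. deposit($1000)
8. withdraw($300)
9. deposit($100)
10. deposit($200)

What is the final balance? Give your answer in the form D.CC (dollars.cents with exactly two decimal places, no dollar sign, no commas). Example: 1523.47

After 1 (withdraw($200)): balance=$800.00 total_interest=$0.00
After 2 (deposit($500)): balance=$1300.00 total_interest=$0.00
After 3 (year_end (apply 12% annual interest)): balance=$1456.00 total_interest=$156.00
After 4 (deposit($200)): balance=$1656.00 total_interest=$156.00
After 5 (month_end (apply 2% monthly interest)): balance=$1689.12 total_interest=$189.12
After 6 (month_end (apply 2% monthly interest)): balance=$1722.90 total_interest=$222.90
After 7 (deposit($1000)): balance=$2722.90 total_interest=$222.90
After 8 (withdraw($300)): balance=$2422.90 total_interest=$222.90
After 9 (deposit($100)): balance=$2522.90 total_interest=$222.90
After 10 (deposit($200)): balance=$2722.90 total_interest=$222.90

Answer: 2722.90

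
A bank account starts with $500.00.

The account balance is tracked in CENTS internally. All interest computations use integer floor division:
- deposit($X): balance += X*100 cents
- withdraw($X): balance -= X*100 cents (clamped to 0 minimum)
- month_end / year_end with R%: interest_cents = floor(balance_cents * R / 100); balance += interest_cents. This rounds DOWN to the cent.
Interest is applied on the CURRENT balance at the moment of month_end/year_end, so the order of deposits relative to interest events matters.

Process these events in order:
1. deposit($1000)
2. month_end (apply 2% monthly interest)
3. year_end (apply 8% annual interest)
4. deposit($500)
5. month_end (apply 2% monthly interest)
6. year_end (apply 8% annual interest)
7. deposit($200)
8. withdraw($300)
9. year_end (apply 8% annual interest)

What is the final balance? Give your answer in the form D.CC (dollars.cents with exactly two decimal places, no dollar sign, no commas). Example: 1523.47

After 1 (deposit($1000)): balance=$1500.00 total_interest=$0.00
After 2 (month_end (apply 2% monthly interest)): balance=$1530.00 total_interest=$30.00
After 3 (year_end (apply 8% annual interest)): balance=$1652.40 total_interest=$152.40
After 4 (deposit($500)): balance=$2152.40 total_interest=$152.40
After 5 (month_end (apply 2% monthly interest)): balance=$2195.44 total_interest=$195.44
After 6 (year_end (apply 8% annual interest)): balance=$2371.07 total_interest=$371.07
After 7 (deposit($200)): balance=$2571.07 total_interest=$371.07
After 8 (withdraw($300)): balance=$2271.07 total_interest=$371.07
After 9 (year_end (apply 8% annual interest)): balance=$2452.75 total_interest=$552.75

Answer: 2452.75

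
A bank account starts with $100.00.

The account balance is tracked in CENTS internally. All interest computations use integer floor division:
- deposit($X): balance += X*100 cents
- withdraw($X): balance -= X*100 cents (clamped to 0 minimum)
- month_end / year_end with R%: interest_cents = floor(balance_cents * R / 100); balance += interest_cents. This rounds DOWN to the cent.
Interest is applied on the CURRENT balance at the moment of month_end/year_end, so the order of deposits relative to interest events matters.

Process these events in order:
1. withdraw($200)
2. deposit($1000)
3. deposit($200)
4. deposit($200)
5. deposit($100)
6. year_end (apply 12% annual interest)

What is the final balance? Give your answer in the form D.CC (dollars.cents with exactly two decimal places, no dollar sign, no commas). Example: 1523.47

Answer: 1680.00

Derivation:
After 1 (withdraw($200)): balance=$0.00 total_interest=$0.00
After 2 (deposit($1000)): balance=$1000.00 total_interest=$0.00
After 3 (deposit($200)): balance=$1200.00 total_interest=$0.00
After 4 (deposit($200)): balance=$1400.00 total_interest=$0.00
After 5 (deposit($100)): balance=$1500.00 total_interest=$0.00
After 6 (year_end (apply 12% annual interest)): balance=$1680.00 total_interest=$180.00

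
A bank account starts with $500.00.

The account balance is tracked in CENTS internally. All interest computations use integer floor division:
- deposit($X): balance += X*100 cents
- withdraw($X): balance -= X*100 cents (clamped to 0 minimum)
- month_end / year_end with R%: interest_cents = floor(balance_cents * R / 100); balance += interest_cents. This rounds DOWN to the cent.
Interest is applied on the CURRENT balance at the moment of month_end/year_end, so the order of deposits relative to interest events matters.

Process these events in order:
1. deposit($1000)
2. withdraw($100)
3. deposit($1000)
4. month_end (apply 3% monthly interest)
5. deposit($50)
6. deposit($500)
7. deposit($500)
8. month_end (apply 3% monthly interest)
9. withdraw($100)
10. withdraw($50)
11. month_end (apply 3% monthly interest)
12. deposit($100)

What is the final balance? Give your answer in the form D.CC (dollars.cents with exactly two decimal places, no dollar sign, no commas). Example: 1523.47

Answer: 3681.98

Derivation:
After 1 (deposit($1000)): balance=$1500.00 total_interest=$0.00
After 2 (withdraw($100)): balance=$1400.00 total_interest=$0.00
After 3 (deposit($1000)): balance=$2400.00 total_interest=$0.00
After 4 (month_end (apply 3% monthly interest)): balance=$2472.00 total_interest=$72.00
After 5 (deposit($50)): balance=$2522.00 total_interest=$72.00
After 6 (deposit($500)): balance=$3022.00 total_interest=$72.00
After 7 (deposit($500)): balance=$3522.00 total_interest=$72.00
After 8 (month_end (apply 3% monthly interest)): balance=$3627.66 total_interest=$177.66
After 9 (withdraw($100)): balance=$3527.66 total_interest=$177.66
After 10 (withdraw($50)): balance=$3477.66 total_interest=$177.66
After 11 (month_end (apply 3% monthly interest)): balance=$3581.98 total_interest=$281.98
After 12 (deposit($100)): balance=$3681.98 total_interest=$281.98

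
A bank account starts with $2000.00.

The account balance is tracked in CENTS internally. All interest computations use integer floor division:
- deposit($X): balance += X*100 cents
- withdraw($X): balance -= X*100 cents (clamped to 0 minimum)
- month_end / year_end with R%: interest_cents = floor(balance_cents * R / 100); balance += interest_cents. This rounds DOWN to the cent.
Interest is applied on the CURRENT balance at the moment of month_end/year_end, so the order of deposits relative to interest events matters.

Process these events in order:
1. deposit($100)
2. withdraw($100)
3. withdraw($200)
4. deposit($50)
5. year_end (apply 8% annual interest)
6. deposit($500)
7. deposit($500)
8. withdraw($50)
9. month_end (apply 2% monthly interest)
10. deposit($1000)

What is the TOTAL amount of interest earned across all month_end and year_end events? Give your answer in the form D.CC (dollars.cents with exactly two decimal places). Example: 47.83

Answer: 206.96

Derivation:
After 1 (deposit($100)): balance=$2100.00 total_interest=$0.00
After 2 (withdraw($100)): balance=$2000.00 total_interest=$0.00
After 3 (withdraw($200)): balance=$1800.00 total_interest=$0.00
After 4 (deposit($50)): balance=$1850.00 total_interest=$0.00
After 5 (year_end (apply 8% annual interest)): balance=$1998.00 total_interest=$148.00
After 6 (deposit($500)): balance=$2498.00 total_interest=$148.00
After 7 (deposit($500)): balance=$2998.00 total_interest=$148.00
After 8 (withdraw($50)): balance=$2948.00 total_interest=$148.00
After 9 (month_end (apply 2% monthly interest)): balance=$3006.96 total_interest=$206.96
After 10 (deposit($1000)): balance=$4006.96 total_interest=$206.96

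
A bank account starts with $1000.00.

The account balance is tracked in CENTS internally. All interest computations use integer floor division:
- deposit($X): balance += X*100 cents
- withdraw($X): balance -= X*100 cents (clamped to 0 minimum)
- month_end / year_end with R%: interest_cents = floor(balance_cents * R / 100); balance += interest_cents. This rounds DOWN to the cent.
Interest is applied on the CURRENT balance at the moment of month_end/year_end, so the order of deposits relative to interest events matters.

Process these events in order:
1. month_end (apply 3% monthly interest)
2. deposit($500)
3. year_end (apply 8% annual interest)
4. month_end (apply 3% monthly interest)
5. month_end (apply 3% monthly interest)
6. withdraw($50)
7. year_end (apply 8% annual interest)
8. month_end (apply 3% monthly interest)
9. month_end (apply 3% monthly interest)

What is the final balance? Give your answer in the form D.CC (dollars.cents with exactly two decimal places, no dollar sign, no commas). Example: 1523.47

Answer: 1951.26

Derivation:
After 1 (month_end (apply 3% monthly interest)): balance=$1030.00 total_interest=$30.00
After 2 (deposit($500)): balance=$1530.00 total_interest=$30.00
After 3 (year_end (apply 8% annual interest)): balance=$1652.40 total_interest=$152.40
After 4 (month_end (apply 3% monthly interest)): balance=$1701.97 total_interest=$201.97
After 5 (month_end (apply 3% monthly interest)): balance=$1753.02 total_interest=$253.02
After 6 (withdraw($50)): balance=$1703.02 total_interest=$253.02
After 7 (year_end (apply 8% annual interest)): balance=$1839.26 total_interest=$389.26
After 8 (month_end (apply 3% monthly interest)): balance=$1894.43 total_interest=$444.43
After 9 (month_end (apply 3% monthly interest)): balance=$1951.26 total_interest=$501.26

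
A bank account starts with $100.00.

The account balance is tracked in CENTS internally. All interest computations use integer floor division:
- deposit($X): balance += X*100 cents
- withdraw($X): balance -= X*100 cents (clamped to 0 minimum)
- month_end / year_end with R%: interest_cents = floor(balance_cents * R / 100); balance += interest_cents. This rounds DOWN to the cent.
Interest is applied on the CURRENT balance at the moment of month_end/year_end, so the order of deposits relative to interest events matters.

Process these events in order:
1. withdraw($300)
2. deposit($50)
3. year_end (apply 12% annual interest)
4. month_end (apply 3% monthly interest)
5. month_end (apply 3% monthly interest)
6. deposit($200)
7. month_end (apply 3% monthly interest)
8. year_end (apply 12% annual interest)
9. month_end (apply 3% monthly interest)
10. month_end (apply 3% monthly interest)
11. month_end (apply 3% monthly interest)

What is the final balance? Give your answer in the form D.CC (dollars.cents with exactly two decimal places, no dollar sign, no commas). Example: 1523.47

After 1 (withdraw($300)): balance=$0.00 total_interest=$0.00
After 2 (deposit($50)): balance=$50.00 total_interest=$0.00
After 3 (year_end (apply 12% annual interest)): balance=$56.00 total_interest=$6.00
After 4 (month_end (apply 3% monthly interest)): balance=$57.68 total_interest=$7.68
After 5 (month_end (apply 3% monthly interest)): balance=$59.41 total_interest=$9.41
After 6 (deposit($200)): balance=$259.41 total_interest=$9.41
After 7 (month_end (apply 3% monthly interest)): balance=$267.19 total_interest=$17.19
After 8 (year_end (apply 12% annual interest)): balance=$299.25 total_interest=$49.25
After 9 (month_end (apply 3% monthly interest)): balance=$308.22 total_interest=$58.22
After 10 (month_end (apply 3% monthly interest)): balance=$317.46 total_interest=$67.46
After 11 (month_end (apply 3% monthly interest)): balance=$326.98 total_interest=$76.98

Answer: 326.98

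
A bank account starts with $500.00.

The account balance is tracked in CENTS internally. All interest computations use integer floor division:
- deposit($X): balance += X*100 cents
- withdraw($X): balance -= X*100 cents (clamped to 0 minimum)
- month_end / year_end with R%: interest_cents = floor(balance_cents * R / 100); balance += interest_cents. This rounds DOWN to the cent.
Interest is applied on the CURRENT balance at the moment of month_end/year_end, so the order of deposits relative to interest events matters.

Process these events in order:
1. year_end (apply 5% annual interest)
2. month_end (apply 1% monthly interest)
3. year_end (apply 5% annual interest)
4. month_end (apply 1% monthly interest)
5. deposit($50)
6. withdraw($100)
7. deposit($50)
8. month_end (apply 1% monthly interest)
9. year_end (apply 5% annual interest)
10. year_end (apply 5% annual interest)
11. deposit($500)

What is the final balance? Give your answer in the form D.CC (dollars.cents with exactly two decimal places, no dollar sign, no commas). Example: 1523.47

After 1 (year_end (apply 5% annual interest)): balance=$525.00 total_interest=$25.00
After 2 (month_end (apply 1% monthly interest)): balance=$530.25 total_interest=$30.25
After 3 (year_end (apply 5% annual interest)): balance=$556.76 total_interest=$56.76
After 4 (month_end (apply 1% monthly interest)): balance=$562.32 total_interest=$62.32
After 5 (deposit($50)): balance=$612.32 total_interest=$62.32
After 6 (withdraw($100)): balance=$512.32 total_interest=$62.32
After 7 (deposit($50)): balance=$562.32 total_interest=$62.32
After 8 (month_end (apply 1% monthly interest)): balance=$567.94 total_interest=$67.94
After 9 (year_end (apply 5% annual interest)): balance=$596.33 total_interest=$96.33
After 10 (year_end (apply 5% annual interest)): balance=$626.14 total_interest=$126.14
After 11 (deposit($500)): balance=$1126.14 total_interest=$126.14

Answer: 1126.14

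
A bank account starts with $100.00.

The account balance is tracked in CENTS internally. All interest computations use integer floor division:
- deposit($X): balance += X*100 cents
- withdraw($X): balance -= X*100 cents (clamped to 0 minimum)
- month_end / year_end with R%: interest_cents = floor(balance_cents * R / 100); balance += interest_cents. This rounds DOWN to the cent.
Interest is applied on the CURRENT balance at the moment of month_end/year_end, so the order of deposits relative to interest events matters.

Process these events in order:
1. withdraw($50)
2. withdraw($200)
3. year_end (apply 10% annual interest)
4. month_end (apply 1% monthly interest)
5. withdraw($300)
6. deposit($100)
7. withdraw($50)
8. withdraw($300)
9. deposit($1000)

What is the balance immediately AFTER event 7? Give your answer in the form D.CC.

After 1 (withdraw($50)): balance=$50.00 total_interest=$0.00
After 2 (withdraw($200)): balance=$0.00 total_interest=$0.00
After 3 (year_end (apply 10% annual interest)): balance=$0.00 total_interest=$0.00
After 4 (month_end (apply 1% monthly interest)): balance=$0.00 total_interest=$0.00
After 5 (withdraw($300)): balance=$0.00 total_interest=$0.00
After 6 (deposit($100)): balance=$100.00 total_interest=$0.00
After 7 (withdraw($50)): balance=$50.00 total_interest=$0.00

Answer: 50.00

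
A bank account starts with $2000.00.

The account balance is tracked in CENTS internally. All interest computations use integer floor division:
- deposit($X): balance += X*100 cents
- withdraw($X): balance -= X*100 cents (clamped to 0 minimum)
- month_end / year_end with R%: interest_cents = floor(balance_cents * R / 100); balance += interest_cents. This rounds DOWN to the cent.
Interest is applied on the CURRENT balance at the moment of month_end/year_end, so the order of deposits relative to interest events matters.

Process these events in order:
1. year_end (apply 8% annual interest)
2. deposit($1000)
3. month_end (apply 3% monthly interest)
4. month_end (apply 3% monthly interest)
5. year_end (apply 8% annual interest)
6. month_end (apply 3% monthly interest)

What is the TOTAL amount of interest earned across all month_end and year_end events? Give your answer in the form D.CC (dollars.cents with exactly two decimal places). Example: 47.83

Answer: 729.24

Derivation:
After 1 (year_end (apply 8% annual interest)): balance=$2160.00 total_interest=$160.00
After 2 (deposit($1000)): balance=$3160.00 total_interest=$160.00
After 3 (month_end (apply 3% monthly interest)): balance=$3254.80 total_interest=$254.80
After 4 (month_end (apply 3% monthly interest)): balance=$3352.44 total_interest=$352.44
After 5 (year_end (apply 8% annual interest)): balance=$3620.63 total_interest=$620.63
After 6 (month_end (apply 3% monthly interest)): balance=$3729.24 total_interest=$729.24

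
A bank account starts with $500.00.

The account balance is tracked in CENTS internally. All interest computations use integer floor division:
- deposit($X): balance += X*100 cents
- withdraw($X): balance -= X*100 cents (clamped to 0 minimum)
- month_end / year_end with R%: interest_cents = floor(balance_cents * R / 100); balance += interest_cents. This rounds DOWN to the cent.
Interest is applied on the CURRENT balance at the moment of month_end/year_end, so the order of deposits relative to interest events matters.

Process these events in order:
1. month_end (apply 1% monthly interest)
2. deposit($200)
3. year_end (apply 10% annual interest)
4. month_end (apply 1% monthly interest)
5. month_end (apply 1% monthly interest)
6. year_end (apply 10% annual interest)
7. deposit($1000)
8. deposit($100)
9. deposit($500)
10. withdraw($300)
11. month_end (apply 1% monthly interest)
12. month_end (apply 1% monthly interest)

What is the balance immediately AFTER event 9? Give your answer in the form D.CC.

After 1 (month_end (apply 1% monthly interest)): balance=$505.00 total_interest=$5.00
After 2 (deposit($200)): balance=$705.00 total_interest=$5.00
After 3 (year_end (apply 10% annual interest)): balance=$775.50 total_interest=$75.50
After 4 (month_end (apply 1% monthly interest)): balance=$783.25 total_interest=$83.25
After 5 (month_end (apply 1% monthly interest)): balance=$791.08 total_interest=$91.08
After 6 (year_end (apply 10% annual interest)): balance=$870.18 total_interest=$170.18
After 7 (deposit($1000)): balance=$1870.18 total_interest=$170.18
After 8 (deposit($100)): balance=$1970.18 total_interest=$170.18
After 9 (deposit($500)): balance=$2470.18 total_interest=$170.18

Answer: 2470.18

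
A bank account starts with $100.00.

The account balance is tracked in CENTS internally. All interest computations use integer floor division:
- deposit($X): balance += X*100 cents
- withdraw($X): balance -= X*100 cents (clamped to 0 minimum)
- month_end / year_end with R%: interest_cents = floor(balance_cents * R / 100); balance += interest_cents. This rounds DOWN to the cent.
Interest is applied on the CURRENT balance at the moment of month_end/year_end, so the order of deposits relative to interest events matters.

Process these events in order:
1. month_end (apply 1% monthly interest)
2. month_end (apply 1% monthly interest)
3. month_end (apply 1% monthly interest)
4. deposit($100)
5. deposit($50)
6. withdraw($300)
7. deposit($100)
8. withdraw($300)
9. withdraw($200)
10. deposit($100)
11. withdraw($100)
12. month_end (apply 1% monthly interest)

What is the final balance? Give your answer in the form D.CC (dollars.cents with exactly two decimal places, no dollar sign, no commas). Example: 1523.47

Answer: 0.00

Derivation:
After 1 (month_end (apply 1% monthly interest)): balance=$101.00 total_interest=$1.00
After 2 (month_end (apply 1% monthly interest)): balance=$102.01 total_interest=$2.01
After 3 (month_end (apply 1% monthly interest)): balance=$103.03 total_interest=$3.03
After 4 (deposit($100)): balance=$203.03 total_interest=$3.03
After 5 (deposit($50)): balance=$253.03 total_interest=$3.03
After 6 (withdraw($300)): balance=$0.00 total_interest=$3.03
After 7 (deposit($100)): balance=$100.00 total_interest=$3.03
After 8 (withdraw($300)): balance=$0.00 total_interest=$3.03
After 9 (withdraw($200)): balance=$0.00 total_interest=$3.03
After 10 (deposit($100)): balance=$100.00 total_interest=$3.03
After 11 (withdraw($100)): balance=$0.00 total_interest=$3.03
After 12 (month_end (apply 1% monthly interest)): balance=$0.00 total_interest=$3.03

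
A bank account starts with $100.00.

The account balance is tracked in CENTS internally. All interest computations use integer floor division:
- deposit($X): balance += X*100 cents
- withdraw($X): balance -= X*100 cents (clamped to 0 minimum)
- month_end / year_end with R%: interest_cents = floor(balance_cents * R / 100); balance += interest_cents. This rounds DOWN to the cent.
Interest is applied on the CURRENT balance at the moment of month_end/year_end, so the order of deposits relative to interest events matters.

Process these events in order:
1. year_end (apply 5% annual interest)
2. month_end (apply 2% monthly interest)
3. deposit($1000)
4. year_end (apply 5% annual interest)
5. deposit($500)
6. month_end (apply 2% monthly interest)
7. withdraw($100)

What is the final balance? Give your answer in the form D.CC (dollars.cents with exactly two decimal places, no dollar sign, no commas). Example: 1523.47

After 1 (year_end (apply 5% annual interest)): balance=$105.00 total_interest=$5.00
After 2 (month_end (apply 2% monthly interest)): balance=$107.10 total_interest=$7.10
After 3 (deposit($1000)): balance=$1107.10 total_interest=$7.10
After 4 (year_end (apply 5% annual interest)): balance=$1162.45 total_interest=$62.45
After 5 (deposit($500)): balance=$1662.45 total_interest=$62.45
After 6 (month_end (apply 2% monthly interest)): balance=$1695.69 total_interest=$95.69
After 7 (withdraw($100)): balance=$1595.69 total_interest=$95.69

Answer: 1595.69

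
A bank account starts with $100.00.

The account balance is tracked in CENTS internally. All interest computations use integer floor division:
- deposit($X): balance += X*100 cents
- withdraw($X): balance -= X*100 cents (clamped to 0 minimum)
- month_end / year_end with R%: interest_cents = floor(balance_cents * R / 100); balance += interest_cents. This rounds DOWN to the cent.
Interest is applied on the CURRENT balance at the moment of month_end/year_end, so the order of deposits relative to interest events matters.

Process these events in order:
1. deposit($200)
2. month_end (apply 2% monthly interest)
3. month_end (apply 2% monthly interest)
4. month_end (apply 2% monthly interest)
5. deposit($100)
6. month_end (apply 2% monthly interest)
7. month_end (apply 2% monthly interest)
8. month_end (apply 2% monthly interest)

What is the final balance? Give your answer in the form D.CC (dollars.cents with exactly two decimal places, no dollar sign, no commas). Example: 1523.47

After 1 (deposit($200)): balance=$300.00 total_interest=$0.00
After 2 (month_end (apply 2% monthly interest)): balance=$306.00 total_interest=$6.00
After 3 (month_end (apply 2% monthly interest)): balance=$312.12 total_interest=$12.12
After 4 (month_end (apply 2% monthly interest)): balance=$318.36 total_interest=$18.36
After 5 (deposit($100)): balance=$418.36 total_interest=$18.36
After 6 (month_end (apply 2% monthly interest)): balance=$426.72 total_interest=$26.72
After 7 (month_end (apply 2% monthly interest)): balance=$435.25 total_interest=$35.25
After 8 (month_end (apply 2% monthly interest)): balance=$443.95 total_interest=$43.95

Answer: 443.95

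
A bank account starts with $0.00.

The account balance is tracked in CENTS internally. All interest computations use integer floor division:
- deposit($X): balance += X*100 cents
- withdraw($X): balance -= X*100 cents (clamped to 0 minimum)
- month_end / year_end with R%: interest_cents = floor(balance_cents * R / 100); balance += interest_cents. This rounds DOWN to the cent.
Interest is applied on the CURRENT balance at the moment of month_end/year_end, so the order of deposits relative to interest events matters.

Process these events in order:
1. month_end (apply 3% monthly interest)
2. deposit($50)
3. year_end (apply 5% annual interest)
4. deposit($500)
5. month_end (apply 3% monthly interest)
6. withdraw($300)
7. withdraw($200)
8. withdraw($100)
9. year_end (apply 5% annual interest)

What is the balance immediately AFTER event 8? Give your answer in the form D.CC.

After 1 (month_end (apply 3% monthly interest)): balance=$0.00 total_interest=$0.00
After 2 (deposit($50)): balance=$50.00 total_interest=$0.00
After 3 (year_end (apply 5% annual interest)): balance=$52.50 total_interest=$2.50
After 4 (deposit($500)): balance=$552.50 total_interest=$2.50
After 5 (month_end (apply 3% monthly interest)): balance=$569.07 total_interest=$19.07
After 6 (withdraw($300)): balance=$269.07 total_interest=$19.07
After 7 (withdraw($200)): balance=$69.07 total_interest=$19.07
After 8 (withdraw($100)): balance=$0.00 total_interest=$19.07

Answer: 0.00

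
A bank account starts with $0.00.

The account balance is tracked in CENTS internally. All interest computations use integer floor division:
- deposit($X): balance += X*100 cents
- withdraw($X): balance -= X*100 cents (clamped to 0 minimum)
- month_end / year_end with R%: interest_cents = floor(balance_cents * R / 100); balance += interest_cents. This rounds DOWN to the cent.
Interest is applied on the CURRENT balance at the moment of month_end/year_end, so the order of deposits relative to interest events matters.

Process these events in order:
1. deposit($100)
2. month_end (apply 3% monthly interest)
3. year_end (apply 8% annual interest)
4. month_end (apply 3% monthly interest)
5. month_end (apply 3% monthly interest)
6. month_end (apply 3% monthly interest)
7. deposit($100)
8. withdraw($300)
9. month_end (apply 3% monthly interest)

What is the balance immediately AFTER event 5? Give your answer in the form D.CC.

Answer: 118.00

Derivation:
After 1 (deposit($100)): balance=$100.00 total_interest=$0.00
After 2 (month_end (apply 3% monthly interest)): balance=$103.00 total_interest=$3.00
After 3 (year_end (apply 8% annual interest)): balance=$111.24 total_interest=$11.24
After 4 (month_end (apply 3% monthly interest)): balance=$114.57 total_interest=$14.57
After 5 (month_end (apply 3% monthly interest)): balance=$118.00 total_interest=$18.00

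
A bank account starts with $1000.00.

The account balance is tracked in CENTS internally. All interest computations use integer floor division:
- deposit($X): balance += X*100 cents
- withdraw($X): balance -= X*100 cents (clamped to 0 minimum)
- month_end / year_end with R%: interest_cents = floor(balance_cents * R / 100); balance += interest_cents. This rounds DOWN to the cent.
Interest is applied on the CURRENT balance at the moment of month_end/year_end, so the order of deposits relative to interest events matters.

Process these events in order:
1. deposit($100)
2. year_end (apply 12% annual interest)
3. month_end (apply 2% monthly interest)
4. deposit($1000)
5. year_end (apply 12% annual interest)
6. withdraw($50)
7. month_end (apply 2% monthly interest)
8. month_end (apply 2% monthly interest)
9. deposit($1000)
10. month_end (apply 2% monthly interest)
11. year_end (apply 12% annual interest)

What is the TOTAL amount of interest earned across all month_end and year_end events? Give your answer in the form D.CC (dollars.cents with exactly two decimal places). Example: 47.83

After 1 (deposit($100)): balance=$1100.00 total_interest=$0.00
After 2 (year_end (apply 12% annual interest)): balance=$1232.00 total_interest=$132.00
After 3 (month_end (apply 2% monthly interest)): balance=$1256.64 total_interest=$156.64
After 4 (deposit($1000)): balance=$2256.64 total_interest=$156.64
After 5 (year_end (apply 12% annual interest)): balance=$2527.43 total_interest=$427.43
After 6 (withdraw($50)): balance=$2477.43 total_interest=$427.43
After 7 (month_end (apply 2% monthly interest)): balance=$2526.97 total_interest=$476.97
After 8 (month_end (apply 2% monthly interest)): balance=$2577.50 total_interest=$527.50
After 9 (deposit($1000)): balance=$3577.50 total_interest=$527.50
After 10 (month_end (apply 2% monthly interest)): balance=$3649.05 total_interest=$599.05
After 11 (year_end (apply 12% annual interest)): balance=$4086.93 total_interest=$1036.93

Answer: 1036.93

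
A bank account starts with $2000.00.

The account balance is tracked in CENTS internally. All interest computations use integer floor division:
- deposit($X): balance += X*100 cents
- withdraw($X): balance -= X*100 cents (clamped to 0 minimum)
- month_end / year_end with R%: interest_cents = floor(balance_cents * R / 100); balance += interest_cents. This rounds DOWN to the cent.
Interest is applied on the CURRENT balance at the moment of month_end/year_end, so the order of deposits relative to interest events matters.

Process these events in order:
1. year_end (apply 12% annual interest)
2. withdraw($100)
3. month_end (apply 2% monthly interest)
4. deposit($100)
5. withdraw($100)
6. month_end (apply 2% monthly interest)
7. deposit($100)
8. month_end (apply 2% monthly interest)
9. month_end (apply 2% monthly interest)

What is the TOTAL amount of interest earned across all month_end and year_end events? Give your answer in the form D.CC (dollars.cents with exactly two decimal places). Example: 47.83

After 1 (year_end (apply 12% annual interest)): balance=$2240.00 total_interest=$240.00
After 2 (withdraw($100)): balance=$2140.00 total_interest=$240.00
After 3 (month_end (apply 2% monthly interest)): balance=$2182.80 total_interest=$282.80
After 4 (deposit($100)): balance=$2282.80 total_interest=$282.80
After 5 (withdraw($100)): balance=$2182.80 total_interest=$282.80
After 6 (month_end (apply 2% monthly interest)): balance=$2226.45 total_interest=$326.45
After 7 (deposit($100)): balance=$2326.45 total_interest=$326.45
After 8 (month_end (apply 2% monthly interest)): balance=$2372.97 total_interest=$372.97
After 9 (month_end (apply 2% monthly interest)): balance=$2420.42 total_interest=$420.42

Answer: 420.42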